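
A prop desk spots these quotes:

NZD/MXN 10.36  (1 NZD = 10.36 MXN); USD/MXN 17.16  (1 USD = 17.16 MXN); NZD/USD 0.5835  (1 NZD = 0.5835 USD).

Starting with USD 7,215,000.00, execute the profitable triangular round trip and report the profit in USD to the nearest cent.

Profit: USD 250,139.83

Profitable loop is USD → NZD → MXN → USD:
USD 7,215,000.00 ÷ 0.5835 = NZD 12,365,038.56
NZD 12,365,038.56 × 10.36 = MXN 128,101,799.49
MXN 128,101,799.49 ÷ 17.16 = USD 7,465,139.83
Profit = USD 7,465,139.83 − USD 7,215,000.00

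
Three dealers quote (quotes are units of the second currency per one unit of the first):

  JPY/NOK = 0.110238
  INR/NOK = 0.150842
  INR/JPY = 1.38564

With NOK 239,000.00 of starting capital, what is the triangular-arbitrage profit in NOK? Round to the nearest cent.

Profitable loop is NOK → INR → JPY → NOK:
NOK 239,000.00 ÷ 0.150842 = INR 1,584,439.35
INR 1,584,439.35 × 1.38564 = JPY 2,195,463
JPY 2,195,463 × 0.110238 = NOK 242,023.40
Profit = NOK 242,023.40 − NOK 239,000.00

Profit: NOK 3,023.40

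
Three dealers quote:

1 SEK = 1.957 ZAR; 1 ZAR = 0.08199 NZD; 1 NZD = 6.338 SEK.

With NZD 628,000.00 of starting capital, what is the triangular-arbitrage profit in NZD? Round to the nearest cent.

Profitable loop is NZD → SEK → ZAR → NZD:
NZD 628,000.00 × 6.338 = SEK 3,980,264.00
SEK 3,980,264.00 × 1.957 = ZAR 7,789,376.65
ZAR 7,789,376.65 × 0.08199 = NZD 638,650.99
Profit = NZD 638,650.99 − NZD 628,000.00

Profit: NZD 10,650.99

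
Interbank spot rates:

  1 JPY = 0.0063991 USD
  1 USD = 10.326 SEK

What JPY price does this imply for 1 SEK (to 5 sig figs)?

1 SEK ÷ 10.326 = 0.0968429 USD
0.0968429 USD ÷ 0.0063991 = 15.1338 JPY

SEK/JPY = 15.134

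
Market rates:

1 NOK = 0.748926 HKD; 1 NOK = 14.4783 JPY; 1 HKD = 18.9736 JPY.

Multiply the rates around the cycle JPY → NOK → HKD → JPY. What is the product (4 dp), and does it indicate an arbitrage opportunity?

Around JPY → NOK → HKD → JPY: 1 ÷ 14.4783 × 0.748926 × 18.9736 = 0.981457
Product < 1; profitable direction is JPY → HKD → NOK → JPY.

0.9815 (arbitrage exists)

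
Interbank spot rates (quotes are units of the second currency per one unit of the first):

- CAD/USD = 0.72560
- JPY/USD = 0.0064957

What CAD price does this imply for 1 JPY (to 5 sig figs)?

1 JPY × 0.0064957 = 0.0064957 USD
0.0064957 USD ÷ 0.72560 = 0.00895218 CAD

JPY/CAD = 0.0089522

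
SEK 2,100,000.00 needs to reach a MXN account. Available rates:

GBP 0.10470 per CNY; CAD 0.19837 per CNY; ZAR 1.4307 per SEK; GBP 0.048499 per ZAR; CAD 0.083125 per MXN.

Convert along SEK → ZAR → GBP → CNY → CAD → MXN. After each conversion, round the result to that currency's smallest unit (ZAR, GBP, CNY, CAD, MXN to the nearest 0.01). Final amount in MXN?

SEK 2,100,000.00 × 1.4307 = ZAR 3,004,470.00
ZAR 3,004,470.00 × 0.048499 = GBP 145,713.79
GBP 145,713.79 ÷ 0.10470 = CNY 1,391,726.74
CNY 1,391,726.74 × 0.19837 = CAD 276,076.83
CAD 276,076.83 ÷ 0.083125 = MXN 3,321,225.02

MXN 3,321,225.02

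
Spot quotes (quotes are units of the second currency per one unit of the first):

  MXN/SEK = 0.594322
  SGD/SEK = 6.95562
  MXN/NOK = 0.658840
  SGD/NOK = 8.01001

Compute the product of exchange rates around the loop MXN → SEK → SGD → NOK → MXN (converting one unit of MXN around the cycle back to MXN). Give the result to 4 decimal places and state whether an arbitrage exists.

1.0388 (arbitrage exists)

Around MXN → SEK → SGD → NOK → MXN: 1 × 0.594322 ÷ 6.95562 × 8.01001 ÷ 0.658840 = 1.038817
Product > 1; profitable direction is MXN → SEK → SGD → NOK → MXN.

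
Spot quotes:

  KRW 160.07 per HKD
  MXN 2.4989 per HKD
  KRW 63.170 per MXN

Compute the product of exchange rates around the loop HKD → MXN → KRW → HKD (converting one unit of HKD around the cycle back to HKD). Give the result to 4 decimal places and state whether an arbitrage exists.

0.9862 (arbitrage exists)

Around HKD → MXN → KRW → HKD: 1 × 2.4989 × 63.170 ÷ 160.07 = 0.986166
Product < 1; profitable direction is HKD → KRW → MXN → HKD.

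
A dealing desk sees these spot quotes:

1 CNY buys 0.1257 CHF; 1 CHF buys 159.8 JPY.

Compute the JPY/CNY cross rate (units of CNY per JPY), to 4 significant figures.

1 JPY ÷ 159.8 = 0.00625782 CHF
0.00625782 CHF ÷ 0.1257 = 0.0497838 CNY

JPY/CNY = 0.04978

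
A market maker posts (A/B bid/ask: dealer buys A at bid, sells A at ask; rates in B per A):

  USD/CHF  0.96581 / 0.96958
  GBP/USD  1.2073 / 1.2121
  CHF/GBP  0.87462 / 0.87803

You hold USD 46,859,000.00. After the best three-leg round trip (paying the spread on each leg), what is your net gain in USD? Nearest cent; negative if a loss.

Net profit: USD 929,051.03

Best loop USD → CHF → GBP → USD:
USD 46,859,000.00 × 0.96581 (sell USD at bid) = CHF 45,256,890.79
CHF 45,256,890.79 × 0.87462 (sell CHF at bid) = GBP 39,582,581.82
GBP 39,582,581.82 × 1.2073 (sell GBP at bid) = USD 47,788,051.03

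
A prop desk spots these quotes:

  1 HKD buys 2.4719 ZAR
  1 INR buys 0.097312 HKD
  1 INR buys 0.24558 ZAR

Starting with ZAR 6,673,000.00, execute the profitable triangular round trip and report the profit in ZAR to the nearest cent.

Profit: ZAR 139,661.71

Profitable loop is ZAR → HKD → INR → ZAR:
ZAR 6,673,000.00 ÷ 2.4719 = HKD 2,699,542.86
HKD 2,699,542.86 ÷ 0.097312 = INR 27,741,109.64
INR 27,741,109.64 × 0.24558 = ZAR 6,812,661.71
Profit = ZAR 6,812,661.71 − ZAR 6,673,000.00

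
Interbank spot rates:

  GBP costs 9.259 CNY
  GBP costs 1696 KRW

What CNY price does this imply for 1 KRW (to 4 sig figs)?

KRW/CNY = 0.005459

1 KRW ÷ 1696 = 0.000589623 GBP
0.000589623 GBP × 9.259 = 0.00545932 CNY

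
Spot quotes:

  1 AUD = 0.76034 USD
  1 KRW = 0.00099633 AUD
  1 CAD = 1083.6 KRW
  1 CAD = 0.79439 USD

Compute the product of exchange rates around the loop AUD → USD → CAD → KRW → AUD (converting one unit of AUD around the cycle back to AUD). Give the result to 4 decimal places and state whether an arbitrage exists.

1.0333 (arbitrage exists)

Around AUD → USD → CAD → KRW → AUD: 1 × 0.76034 ÷ 0.79439 × 1083.6 × 0.00099633 = 1.033347
Product > 1; profitable direction is AUD → USD → CAD → KRW → AUD.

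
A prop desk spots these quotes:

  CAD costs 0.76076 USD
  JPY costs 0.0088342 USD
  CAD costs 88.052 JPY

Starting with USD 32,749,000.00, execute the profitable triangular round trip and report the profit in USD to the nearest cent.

Profitable loop is USD → CAD → JPY → USD:
USD 32,749,000.00 ÷ 0.76076 = CAD 43,047,741.73
CAD 43,047,741.73 × 88.052 = JPY 3,790,439,755
JPY 3,790,439,755 × 0.0088342 = USD 33,485,502.88
Profit = USD 33,485,502.88 − USD 32,749,000.00

Profit: USD 736,502.88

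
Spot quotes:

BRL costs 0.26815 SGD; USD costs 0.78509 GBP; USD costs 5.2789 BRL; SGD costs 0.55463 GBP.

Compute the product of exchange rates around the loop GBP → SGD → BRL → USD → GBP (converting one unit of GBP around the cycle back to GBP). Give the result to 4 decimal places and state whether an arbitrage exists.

1.0000 (no arbitrage)

Around GBP → SGD → BRL → USD → GBP: 1 ÷ 0.55463 ÷ 0.26815 ÷ 5.2789 × 0.78509 = 0.999988
Product ≈ 1 (deviation 0.001%, within rounding noise).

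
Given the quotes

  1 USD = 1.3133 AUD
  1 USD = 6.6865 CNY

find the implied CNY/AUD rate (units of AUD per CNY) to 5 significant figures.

1 CNY ÷ 6.6865 = 0.149555 USD
0.149555 USD × 1.3133 = 0.196411 AUD

CNY/AUD = 0.19641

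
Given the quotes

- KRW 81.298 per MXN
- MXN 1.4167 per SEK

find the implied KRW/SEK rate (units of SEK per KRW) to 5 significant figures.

1 KRW ÷ 81.298 = 0.0123004 MXN
0.0123004 MXN ÷ 1.4167 = 0.00868245 SEK

KRW/SEK = 0.0086824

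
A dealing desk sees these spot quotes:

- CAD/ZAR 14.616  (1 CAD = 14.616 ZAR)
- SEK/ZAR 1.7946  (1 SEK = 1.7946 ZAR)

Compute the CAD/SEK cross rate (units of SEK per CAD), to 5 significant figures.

1 CAD × 14.616 = 14.616 ZAR
14.616 ZAR ÷ 1.7946 = 8.14443 SEK

CAD/SEK = 8.1444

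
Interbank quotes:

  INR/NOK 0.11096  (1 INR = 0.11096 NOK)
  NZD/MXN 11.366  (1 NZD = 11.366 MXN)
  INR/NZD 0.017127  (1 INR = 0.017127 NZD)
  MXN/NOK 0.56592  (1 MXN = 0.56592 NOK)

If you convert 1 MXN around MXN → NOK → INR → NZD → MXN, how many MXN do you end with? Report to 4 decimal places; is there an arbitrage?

Around MXN → NOK → INR → NZD → MXN: 1 × 0.56592 ÷ 0.11096 × 0.017127 × 11.366 = 0.992836
Product < 1; profitable direction is MXN → NZD → INR → NOK → MXN.

0.9928 (arbitrage exists)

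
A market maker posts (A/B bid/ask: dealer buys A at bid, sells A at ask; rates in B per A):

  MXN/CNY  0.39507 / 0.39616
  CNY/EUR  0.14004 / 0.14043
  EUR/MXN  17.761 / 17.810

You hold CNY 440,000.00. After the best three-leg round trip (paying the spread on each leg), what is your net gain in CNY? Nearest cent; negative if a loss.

Best loop CNY → MXN → EUR → CNY:
CNY 440,000.00 ÷ 0.39616 (buy MXN at ask) = MXN 1,110,662.36
MXN 1,110,662.36 ÷ 17.810 (buy EUR at ask) = EUR 62,361.73
EUR 62,361.73 ÷ 0.14043 (buy CNY at ask) = CNY 444,076.96

Net profit: CNY 4,076.96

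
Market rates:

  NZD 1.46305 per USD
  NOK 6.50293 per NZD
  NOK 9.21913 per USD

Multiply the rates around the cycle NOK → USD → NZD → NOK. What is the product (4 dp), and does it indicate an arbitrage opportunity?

Around NOK → USD → NZD → NOK: 1 ÷ 9.21913 × 1.46305 × 6.50293 = 1.031997
Product > 1; profitable direction is NOK → USD → NZD → NOK.

1.0320 (arbitrage exists)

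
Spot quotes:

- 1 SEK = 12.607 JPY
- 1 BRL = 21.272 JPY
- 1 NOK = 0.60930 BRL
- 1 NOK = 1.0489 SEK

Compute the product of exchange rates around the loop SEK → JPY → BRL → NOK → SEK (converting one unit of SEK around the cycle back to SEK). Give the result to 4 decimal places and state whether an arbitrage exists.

Around SEK → JPY → BRL → NOK → SEK: 1 × 12.607 ÷ 21.272 ÷ 0.60930 × 1.0489 = 1.020249
Product > 1; profitable direction is SEK → JPY → BRL → NOK → SEK.

1.0202 (arbitrage exists)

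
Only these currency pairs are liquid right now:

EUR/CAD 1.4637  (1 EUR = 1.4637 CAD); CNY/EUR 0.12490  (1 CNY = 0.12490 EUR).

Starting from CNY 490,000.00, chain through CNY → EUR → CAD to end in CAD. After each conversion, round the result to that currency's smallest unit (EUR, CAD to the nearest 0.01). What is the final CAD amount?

CAD 89,579.90

CNY 490,000.00 × 0.12490 = EUR 61,201.00
EUR 61,201.00 × 1.4637 = CAD 89,579.90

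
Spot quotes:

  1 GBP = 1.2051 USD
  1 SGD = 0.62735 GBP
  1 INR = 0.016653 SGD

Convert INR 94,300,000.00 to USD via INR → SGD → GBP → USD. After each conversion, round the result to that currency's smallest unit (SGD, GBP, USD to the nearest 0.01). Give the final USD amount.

USD 1,187,236.30

INR 94,300,000.00 × 0.016653 = SGD 1,570,377.90
SGD 1,570,377.90 × 0.62735 = GBP 985,176.58
GBP 985,176.58 × 1.2051 = USD 1,187,236.30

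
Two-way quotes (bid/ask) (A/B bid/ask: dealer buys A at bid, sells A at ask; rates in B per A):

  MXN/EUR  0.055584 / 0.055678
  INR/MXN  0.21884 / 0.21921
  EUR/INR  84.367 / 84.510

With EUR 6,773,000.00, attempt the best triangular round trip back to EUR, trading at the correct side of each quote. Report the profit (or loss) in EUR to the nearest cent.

Net profit: EUR 177,726.26

Best loop EUR → INR → MXN → EUR:
EUR 6,773,000.00 × 84.367 (sell EUR at bid) = INR 571,417,691.00
INR 571,417,691.00 × 0.21884 (sell INR at bid) = MXN 125,049,047.50
MXN 125,049,047.50 × 0.055584 (sell MXN at bid) = EUR 6,950,726.26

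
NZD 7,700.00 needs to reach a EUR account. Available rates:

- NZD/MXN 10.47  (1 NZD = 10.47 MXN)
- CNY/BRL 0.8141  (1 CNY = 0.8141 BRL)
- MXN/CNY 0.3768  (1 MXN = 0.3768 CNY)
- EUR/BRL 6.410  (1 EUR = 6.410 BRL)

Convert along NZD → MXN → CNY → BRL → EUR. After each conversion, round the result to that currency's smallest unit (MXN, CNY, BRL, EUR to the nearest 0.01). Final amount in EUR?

EUR 3,858.05

NZD 7,700.00 × 10.47 = MXN 80,619.00
MXN 80,619.00 × 0.3768 = CNY 30,377.24
CNY 30,377.24 × 0.8141 = BRL 24,730.11
BRL 24,730.11 ÷ 6.410 = EUR 3,858.05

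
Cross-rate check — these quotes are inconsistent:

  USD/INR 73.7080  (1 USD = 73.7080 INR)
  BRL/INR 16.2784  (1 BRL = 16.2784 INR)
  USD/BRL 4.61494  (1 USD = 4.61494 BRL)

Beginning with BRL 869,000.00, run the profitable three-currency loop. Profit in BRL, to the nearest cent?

Profit: BRL 16,692.41

Profitable loop is BRL → INR → USD → BRL:
BRL 869,000.00 × 16.2784 = INR 14,145,929.60
INR 14,145,929.60 ÷ 73.7080 = USD 191,918.51
USD 191,918.51 × 4.61494 = BRL 885,692.41
Profit = BRL 885,692.41 − BRL 869,000.00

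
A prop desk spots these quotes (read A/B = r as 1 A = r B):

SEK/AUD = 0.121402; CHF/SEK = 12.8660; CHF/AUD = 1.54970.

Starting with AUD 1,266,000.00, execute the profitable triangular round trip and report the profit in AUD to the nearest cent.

Profitable loop is AUD → CHF → SEK → AUD:
AUD 1,266,000.00 ÷ 1.54970 = CHF 816,932.31
CHF 816,932.31 × 12.8660 = SEK 10,510,651.09
SEK 10,510,651.09 × 0.121402 = AUD 1,276,014.06
Profit = AUD 1,276,014.06 − AUD 1,266,000.00

Profit: AUD 10,014.06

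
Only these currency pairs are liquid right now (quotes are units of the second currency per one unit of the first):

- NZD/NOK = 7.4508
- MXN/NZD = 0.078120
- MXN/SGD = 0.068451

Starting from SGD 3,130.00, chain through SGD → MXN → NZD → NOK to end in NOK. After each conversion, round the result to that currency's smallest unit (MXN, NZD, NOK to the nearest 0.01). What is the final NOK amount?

SGD 3,130.00 ÷ 0.068451 = MXN 45,726.14
MXN 45,726.14 × 0.078120 = NZD 3,572.13
NZD 3,572.13 × 7.4508 = NOK 26,615.23

NOK 26,615.23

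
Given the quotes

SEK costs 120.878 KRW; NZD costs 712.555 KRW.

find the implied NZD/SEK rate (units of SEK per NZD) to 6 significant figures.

1 NZD × 712.555 = 712.555 KRW
712.555 KRW ÷ 120.878 = 5.89483 SEK

NZD/SEK = 5.89483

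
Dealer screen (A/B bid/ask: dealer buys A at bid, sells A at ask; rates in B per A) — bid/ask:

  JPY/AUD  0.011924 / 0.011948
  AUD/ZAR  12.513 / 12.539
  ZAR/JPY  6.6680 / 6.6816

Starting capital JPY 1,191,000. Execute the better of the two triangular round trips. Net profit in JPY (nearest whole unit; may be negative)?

Net result: JPY -1,202 (no profitable arbitrage after spreads)

Best loop JPY → ZAR → AUD → JPY:
JPY 1,191,000 ÷ 6.6816 (buy ZAR at ask) = ZAR 178,250.72
ZAR 178,250.72 ÷ 12.539 (buy AUD at ask) = AUD 14,215.70
AUD 14,215.70 ÷ 0.011948 (buy JPY at ask) = JPY 1,189,798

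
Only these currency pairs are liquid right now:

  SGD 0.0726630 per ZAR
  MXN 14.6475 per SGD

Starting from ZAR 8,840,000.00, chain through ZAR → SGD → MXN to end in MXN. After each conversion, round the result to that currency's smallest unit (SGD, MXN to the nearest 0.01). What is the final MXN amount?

MXN 9,408,688.63

ZAR 8,840,000.00 × 0.0726630 = SGD 642,340.92
SGD 642,340.92 × 14.6475 = MXN 9,408,688.63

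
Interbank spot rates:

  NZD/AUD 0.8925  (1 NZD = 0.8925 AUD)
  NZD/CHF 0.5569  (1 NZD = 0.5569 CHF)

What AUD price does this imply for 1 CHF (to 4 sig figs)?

CHF/AUD = 1.603

1 CHF ÷ 0.5569 = 1.79565 NZD
1.79565 NZD × 0.8925 = 1.60262 AUD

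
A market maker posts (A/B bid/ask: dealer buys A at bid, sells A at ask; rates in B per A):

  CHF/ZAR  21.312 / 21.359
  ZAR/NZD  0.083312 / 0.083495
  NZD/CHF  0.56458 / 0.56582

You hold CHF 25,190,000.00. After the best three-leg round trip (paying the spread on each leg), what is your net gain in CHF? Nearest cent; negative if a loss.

Net profit: CHF 61,397.86

Best loop CHF → ZAR → NZD → CHF:
CHF 25,190,000.00 × 21.312 (sell CHF at bid) = ZAR 536,849,280.00
ZAR 536,849,280.00 × 0.083312 (sell ZAR at bid) = NZD 44,725,987.22
NZD 44,725,987.22 × 0.56458 (sell NZD at bid) = CHF 25,251,397.86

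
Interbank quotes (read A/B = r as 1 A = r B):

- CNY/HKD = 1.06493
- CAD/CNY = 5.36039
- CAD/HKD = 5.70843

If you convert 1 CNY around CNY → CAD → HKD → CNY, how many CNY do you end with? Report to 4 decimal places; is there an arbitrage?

1.0000 (no arbitrage)

Around CNY → CAD → HKD → CNY: 1 ÷ 5.36039 × 5.70843 ÷ 1.06493 = 0.999998
Product ≈ 1 (deviation 0.000%, within rounding noise).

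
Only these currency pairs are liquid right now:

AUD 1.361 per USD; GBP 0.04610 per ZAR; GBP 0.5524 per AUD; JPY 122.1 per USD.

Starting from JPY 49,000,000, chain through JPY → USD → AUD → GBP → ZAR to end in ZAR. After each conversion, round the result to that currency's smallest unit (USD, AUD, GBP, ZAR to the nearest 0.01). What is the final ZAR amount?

ZAR 6,544,723.21

JPY 49,000,000 ÷ 122.1 = USD 401,310.40
USD 401,310.40 × 1.361 = AUD 546,183.45
AUD 546,183.45 × 0.5524 = GBP 301,711.74
GBP 301,711.74 ÷ 0.04610 = ZAR 6,544,723.21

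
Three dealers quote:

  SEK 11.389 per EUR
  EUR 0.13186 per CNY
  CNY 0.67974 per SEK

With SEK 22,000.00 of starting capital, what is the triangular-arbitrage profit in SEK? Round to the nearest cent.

Profit: SEK 457.64

Profitable loop is SEK → CNY → EUR → SEK:
SEK 22,000.00 × 0.67974 = CNY 14,954.28
CNY 14,954.28 × 0.13186 = EUR 1,971.87
EUR 1,971.87 × 11.389 = SEK 22,457.64
Profit = SEK 22,457.64 − SEK 22,000.00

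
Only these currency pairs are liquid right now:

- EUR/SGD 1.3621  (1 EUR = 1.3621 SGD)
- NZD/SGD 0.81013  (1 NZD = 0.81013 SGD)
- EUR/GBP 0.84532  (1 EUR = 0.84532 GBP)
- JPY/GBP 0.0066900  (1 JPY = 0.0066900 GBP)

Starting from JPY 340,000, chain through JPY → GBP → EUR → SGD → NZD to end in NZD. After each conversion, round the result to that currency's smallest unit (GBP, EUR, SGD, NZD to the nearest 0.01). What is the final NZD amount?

JPY 340,000 × 0.0066900 = GBP 2,274.60
GBP 2,274.60 ÷ 0.84532 = EUR 2,690.82
EUR 2,690.82 × 1.3621 = SGD 3,665.17
SGD 3,665.17 ÷ 0.81013 = NZD 4,524.18

NZD 4,524.18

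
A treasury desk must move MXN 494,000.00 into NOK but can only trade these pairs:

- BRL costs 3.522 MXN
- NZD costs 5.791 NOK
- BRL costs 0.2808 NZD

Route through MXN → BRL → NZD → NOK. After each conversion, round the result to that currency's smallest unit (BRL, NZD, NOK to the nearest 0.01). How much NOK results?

MXN 494,000.00 ÷ 3.522 = BRL 140,261.22
BRL 140,261.22 × 0.2808 = NZD 39,385.35
NZD 39,385.35 × 5.791 = NOK 228,080.56

NOK 228,080.56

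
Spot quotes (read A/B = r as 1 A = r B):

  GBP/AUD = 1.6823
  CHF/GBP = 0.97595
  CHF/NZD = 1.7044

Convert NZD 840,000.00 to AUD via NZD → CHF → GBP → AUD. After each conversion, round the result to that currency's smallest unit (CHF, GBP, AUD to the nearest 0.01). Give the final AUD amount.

NZD 840,000.00 ÷ 1.7044 = CHF 492,842.06
CHF 492,842.06 × 0.97595 = GBP 480,989.21
GBP 480,989.21 × 1.6823 = AUD 809,168.15

AUD 809,168.15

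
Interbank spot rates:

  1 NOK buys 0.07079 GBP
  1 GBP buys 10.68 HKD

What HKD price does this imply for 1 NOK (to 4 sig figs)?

1 NOK × 0.07079 = 0.07079 GBP
0.07079 GBP × 10.68 = 0.756037 HKD

NOK/HKD = 0.7560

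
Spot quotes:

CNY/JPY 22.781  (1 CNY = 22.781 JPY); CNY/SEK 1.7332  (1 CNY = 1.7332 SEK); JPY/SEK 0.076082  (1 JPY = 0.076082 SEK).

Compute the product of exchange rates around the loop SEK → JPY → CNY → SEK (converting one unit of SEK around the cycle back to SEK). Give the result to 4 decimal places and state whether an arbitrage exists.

Around SEK → JPY → CNY → SEK: 1 ÷ 0.076082 ÷ 22.781 × 1.7332 = 0.999986
Product ≈ 1 (deviation 0.001%, within rounding noise).

1.0000 (no arbitrage)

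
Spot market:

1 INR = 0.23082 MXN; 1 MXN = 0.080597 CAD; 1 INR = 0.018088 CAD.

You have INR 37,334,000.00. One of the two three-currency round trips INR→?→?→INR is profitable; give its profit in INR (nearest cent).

Profitable loop is INR → MXN → CAD → INR:
INR 37,334,000.00 × 0.23082 = MXN 8,617,433.88
MXN 8,617,433.88 × 0.080597 = CAD 694,539.32
CAD 694,539.32 ÷ 0.018088 = INR 38,397,795.14
Profit = INR 38,397,795.14 − INR 37,334,000.00

Profit: INR 1,063,795.14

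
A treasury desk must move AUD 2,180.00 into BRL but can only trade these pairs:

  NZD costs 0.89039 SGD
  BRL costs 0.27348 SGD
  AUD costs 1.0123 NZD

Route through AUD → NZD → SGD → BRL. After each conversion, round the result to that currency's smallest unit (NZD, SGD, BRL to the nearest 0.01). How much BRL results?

AUD 2,180.00 × 1.0123 = NZD 2,206.81
NZD 2,206.81 × 0.89039 = SGD 1,964.92
SGD 1,964.92 ÷ 0.27348 = BRL 7,184.88

BRL 7,184.88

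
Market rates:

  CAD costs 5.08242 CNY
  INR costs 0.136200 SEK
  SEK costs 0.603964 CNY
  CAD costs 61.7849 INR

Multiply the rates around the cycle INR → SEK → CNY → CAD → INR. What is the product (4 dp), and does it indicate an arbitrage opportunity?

1.0000 (no arbitrage)

Around INR → SEK → CNY → CAD → INR: 1 × 0.136200 × 0.603964 ÷ 5.08242 × 61.7849 = 1.000000
Product ≈ 1 (deviation 0.000%, within rounding noise).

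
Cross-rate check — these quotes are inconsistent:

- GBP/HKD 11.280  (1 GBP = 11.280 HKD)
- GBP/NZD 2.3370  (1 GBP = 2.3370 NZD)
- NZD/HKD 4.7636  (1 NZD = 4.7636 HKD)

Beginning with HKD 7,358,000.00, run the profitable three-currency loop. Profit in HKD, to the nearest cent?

Profitable loop is HKD → NZD → GBP → HKD:
HKD 7,358,000.00 ÷ 4.7636 = NZD 1,544,630.11
NZD 1,544,630.11 ÷ 2.3370 = GBP 660,945.70
GBP 660,945.70 × 11.280 = HKD 7,455,467.55
Profit = HKD 7,455,467.55 − HKD 7,358,000.00

Profit: HKD 97,467.55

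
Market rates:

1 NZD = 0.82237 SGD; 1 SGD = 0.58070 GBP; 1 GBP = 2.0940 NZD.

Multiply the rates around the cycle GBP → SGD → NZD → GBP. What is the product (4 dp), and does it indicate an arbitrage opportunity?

Around GBP → SGD → NZD → GBP: 1 ÷ 0.58070 ÷ 0.82237 ÷ 2.0940 = 1.000010
Product ≈ 1 (deviation 0.001%, within rounding noise).

1.0000 (no arbitrage)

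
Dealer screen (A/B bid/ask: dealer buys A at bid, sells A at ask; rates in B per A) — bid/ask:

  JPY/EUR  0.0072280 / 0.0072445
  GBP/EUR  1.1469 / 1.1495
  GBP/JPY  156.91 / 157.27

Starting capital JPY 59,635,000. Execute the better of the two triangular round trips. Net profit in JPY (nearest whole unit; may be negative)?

Net profit: JPY 395,571

Best loop JPY → GBP → EUR → JPY:
JPY 59,635,000 ÷ 157.27 (buy GBP at ask) = GBP 379,188.66
GBP 379,188.66 × 1.1469 (sell GBP at bid) = EUR 434,891.47
EUR 434,891.47 ÷ 0.0072445 (buy JPY at ask) = JPY 60,030,571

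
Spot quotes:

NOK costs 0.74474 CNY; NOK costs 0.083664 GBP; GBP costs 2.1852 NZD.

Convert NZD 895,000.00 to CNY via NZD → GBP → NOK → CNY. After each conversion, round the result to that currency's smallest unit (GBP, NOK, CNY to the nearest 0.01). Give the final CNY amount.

CNY 3,645,842.43

NZD 895,000.00 ÷ 2.1852 = GBP 409,573.49
GBP 409,573.49 ÷ 0.083664 = NOK 4,895,456.71
NOK 4,895,456.71 × 0.74474 = CNY 3,645,842.43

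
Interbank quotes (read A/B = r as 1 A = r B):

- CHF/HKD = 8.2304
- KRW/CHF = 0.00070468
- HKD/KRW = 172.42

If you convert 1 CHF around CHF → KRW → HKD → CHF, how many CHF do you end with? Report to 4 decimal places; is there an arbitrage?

1.0000 (no arbitrage)

Around CHF → KRW → HKD → CHF: 1 ÷ 0.00070468 ÷ 172.42 ÷ 8.2304 = 0.999999
Product ≈ 1 (deviation 0.000%, within rounding noise).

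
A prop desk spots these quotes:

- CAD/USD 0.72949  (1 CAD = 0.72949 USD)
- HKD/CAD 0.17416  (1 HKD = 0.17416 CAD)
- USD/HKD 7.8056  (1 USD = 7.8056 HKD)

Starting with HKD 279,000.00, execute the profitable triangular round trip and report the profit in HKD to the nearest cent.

Profit: HKD 2,339.14

Profitable loop is HKD → USD → CAD → HKD:
HKD 279,000.00 ÷ 7.8056 = USD 35,743.57
USD 35,743.57 ÷ 0.72949 = CAD 48,998.02
CAD 48,998.02 ÷ 0.17416 = HKD 281,339.14
Profit = HKD 281,339.14 − HKD 279,000.00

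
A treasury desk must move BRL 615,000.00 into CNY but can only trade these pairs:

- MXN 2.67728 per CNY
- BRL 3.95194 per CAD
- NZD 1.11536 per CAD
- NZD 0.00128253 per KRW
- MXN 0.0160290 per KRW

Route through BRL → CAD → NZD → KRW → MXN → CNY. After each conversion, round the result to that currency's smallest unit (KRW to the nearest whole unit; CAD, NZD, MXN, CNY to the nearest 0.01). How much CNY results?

BRL 615,000.00 ÷ 3.95194 = CAD 155,619.77
CAD 155,619.77 × 1.11536 = NZD 173,572.07
NZD 173,572.07 ÷ 0.00128253 = KRW 135,335,680
KRW 135,335,680 × 0.0160290 = MXN 2,169,295.61
MXN 2,169,295.61 ÷ 2.67728 = CNY 810,261.01

CNY 810,261.01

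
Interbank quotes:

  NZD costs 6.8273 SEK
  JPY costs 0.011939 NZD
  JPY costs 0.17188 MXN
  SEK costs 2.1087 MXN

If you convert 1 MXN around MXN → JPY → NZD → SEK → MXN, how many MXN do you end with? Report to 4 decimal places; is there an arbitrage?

Around MXN → JPY → NZD → SEK → MXN: 1 ÷ 0.17188 × 0.011939 × 6.8273 × 2.1087 = 1.000015
Product ≈ 1 (deviation 0.001%, within rounding noise).

1.0000 (no arbitrage)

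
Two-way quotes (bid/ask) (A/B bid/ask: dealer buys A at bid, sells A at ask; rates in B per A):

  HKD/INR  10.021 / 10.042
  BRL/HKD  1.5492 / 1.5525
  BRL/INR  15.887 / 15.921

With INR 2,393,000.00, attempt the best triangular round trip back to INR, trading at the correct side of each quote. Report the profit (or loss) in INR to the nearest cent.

Best loop INR → HKD → BRL → INR:
INR 2,393,000.00 ÷ 10.042 (buy HKD at ask) = HKD 238,299.14
HKD 238,299.14 ÷ 1.5525 (buy BRL at ask) = BRL 153,493.81
BRL 153,493.81 × 15.887 (sell BRL at bid) = INR 2,438,556.20

Net profit: INR 45,556.20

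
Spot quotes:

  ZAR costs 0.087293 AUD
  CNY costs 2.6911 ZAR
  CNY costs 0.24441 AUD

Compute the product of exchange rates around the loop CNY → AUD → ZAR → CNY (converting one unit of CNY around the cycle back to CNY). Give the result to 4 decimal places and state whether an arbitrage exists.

1.0404 (arbitrage exists)

Around CNY → AUD → ZAR → CNY: 1 × 0.24441 ÷ 0.087293 ÷ 2.6911 = 1.040422
Product > 1; profitable direction is CNY → AUD → ZAR → CNY.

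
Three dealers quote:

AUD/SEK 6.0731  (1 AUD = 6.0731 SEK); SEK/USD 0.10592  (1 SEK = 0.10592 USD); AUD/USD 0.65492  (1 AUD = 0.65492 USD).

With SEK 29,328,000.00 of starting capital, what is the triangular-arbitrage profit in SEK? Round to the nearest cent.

Profit: SEK 531,483.86

Profitable loop is SEK → AUD → USD → SEK:
SEK 29,328,000.00 ÷ 6.0731 = AUD 4,829,164.68
AUD 4,829,164.68 × 0.65492 = USD 3,162,716.53
USD 3,162,716.53 ÷ 0.10592 = SEK 29,859,483.86
Profit = SEK 29,859,483.86 − SEK 29,328,000.00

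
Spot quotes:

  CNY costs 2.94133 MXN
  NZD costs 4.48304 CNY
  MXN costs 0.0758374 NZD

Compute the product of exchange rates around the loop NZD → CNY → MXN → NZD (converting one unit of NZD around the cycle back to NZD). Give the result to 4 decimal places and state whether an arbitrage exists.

Around NZD → CNY → MXN → NZD: 1 × 4.48304 × 2.94133 × 0.0758374 = 1.000000
Product ≈ 1 (deviation 0.000%, within rounding noise).

1.0000 (no arbitrage)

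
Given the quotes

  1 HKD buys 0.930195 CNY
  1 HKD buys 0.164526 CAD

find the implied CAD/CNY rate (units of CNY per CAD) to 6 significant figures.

CAD/CNY = 5.65379

1 CAD ÷ 0.164526 = 6.07807 HKD
6.07807 HKD × 0.930195 = 5.65379 CNY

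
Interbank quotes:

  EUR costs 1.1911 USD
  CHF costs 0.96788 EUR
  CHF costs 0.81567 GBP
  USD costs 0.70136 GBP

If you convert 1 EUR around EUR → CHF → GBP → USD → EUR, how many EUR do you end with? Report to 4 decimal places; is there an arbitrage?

1.0088 (arbitrage exists)

Around EUR → CHF → GBP → USD → EUR: 1 ÷ 0.96788 × 0.81567 ÷ 0.70136 ÷ 1.1911 = 1.008797
Product > 1; profitable direction is EUR → CHF → GBP → USD → EUR.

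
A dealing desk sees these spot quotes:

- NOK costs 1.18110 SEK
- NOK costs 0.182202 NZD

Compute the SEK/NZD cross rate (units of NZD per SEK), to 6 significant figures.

1 SEK ÷ 1.18110 = 0.846668 NOK
0.846668 NOK × 0.182202 = 0.154265 NZD

SEK/NZD = 0.154265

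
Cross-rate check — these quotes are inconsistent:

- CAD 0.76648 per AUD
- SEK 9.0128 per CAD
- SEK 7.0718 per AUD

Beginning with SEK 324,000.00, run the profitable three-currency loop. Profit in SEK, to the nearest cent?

Profitable loop is SEK → CAD → AUD → SEK:
SEK 324,000.00 ÷ 9.0128 = CAD 35,948.87
CAD 35,948.87 ÷ 0.76648 = AUD 46,901.25
AUD 46,901.25 × 7.0718 = SEK 331,676.28
Profit = SEK 331,676.28 − SEK 324,000.00

Profit: SEK 7,676.28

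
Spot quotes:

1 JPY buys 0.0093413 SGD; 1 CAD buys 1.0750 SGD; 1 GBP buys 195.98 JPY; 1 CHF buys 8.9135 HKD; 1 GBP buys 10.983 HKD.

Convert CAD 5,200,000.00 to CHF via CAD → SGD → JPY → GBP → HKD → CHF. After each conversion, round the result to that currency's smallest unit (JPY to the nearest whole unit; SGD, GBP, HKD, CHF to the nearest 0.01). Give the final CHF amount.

CAD 5,200,000.00 × 1.0750 = SGD 5,590,000.00
SGD 5,590,000.00 ÷ 0.0093413 = JPY 598,417,779
JPY 598,417,779 ÷ 195.98 = GBP 3,053,463.51
GBP 3,053,463.51 × 10.983 = HKD 33,536,189.73
HKD 33,536,189.73 ÷ 8.9135 = CHF 3,762,404.19

CHF 3,762,404.19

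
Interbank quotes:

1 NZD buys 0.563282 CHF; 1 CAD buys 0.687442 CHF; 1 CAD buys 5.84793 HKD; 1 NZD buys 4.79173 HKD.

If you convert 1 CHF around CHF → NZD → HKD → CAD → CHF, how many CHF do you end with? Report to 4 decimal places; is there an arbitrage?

Around CHF → NZD → HKD → CAD → CHF: 1 ÷ 0.563282 × 4.79173 ÷ 5.84793 × 0.687442 = 1.000001
Product ≈ 1 (deviation 0.000%, within rounding noise).

1.0000 (no arbitrage)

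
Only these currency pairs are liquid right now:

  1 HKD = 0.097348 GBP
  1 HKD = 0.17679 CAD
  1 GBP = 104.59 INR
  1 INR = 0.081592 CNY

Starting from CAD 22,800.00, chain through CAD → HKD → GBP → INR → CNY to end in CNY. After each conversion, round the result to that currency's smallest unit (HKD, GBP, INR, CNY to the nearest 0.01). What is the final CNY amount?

CAD 22,800.00 ÷ 0.17679 = HKD 128,966.57
HKD 128,966.57 × 0.097348 = GBP 12,554.64
GBP 12,554.64 × 104.59 = INR 1,313,089.80
INR 1,313,089.80 × 0.081592 = CNY 107,137.62

CNY 107,137.62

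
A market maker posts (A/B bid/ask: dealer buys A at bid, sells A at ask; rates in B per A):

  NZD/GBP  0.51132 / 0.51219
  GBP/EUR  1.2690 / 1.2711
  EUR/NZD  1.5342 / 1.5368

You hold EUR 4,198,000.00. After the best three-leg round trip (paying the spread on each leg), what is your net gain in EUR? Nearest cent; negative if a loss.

Net result: EUR -2,204.93 (no profitable arbitrage after spreads)

Best loop EUR → GBP → NZD → EUR:
EUR 4,198,000.00 ÷ 1.2711 (buy GBP at ask) = GBP 3,302,651.25
GBP 3,302,651.25 ÷ 0.51219 (buy NZD at ask) = NZD 6,448,097.87
NZD 6,448,097.87 ÷ 1.5368 (buy EUR at ask) = EUR 4,195,795.07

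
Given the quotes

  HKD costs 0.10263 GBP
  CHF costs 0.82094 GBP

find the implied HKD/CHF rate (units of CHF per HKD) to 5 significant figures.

1 HKD × 0.10263 = 0.10263 GBP
0.10263 GBP ÷ 0.82094 = 0.125015 CHF

HKD/CHF = 0.12502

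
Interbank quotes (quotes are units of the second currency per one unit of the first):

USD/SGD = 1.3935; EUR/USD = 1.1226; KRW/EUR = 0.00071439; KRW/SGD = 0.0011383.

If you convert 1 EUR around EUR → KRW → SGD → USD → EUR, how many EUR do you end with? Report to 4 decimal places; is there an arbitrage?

1.0186 (arbitrage exists)

Around EUR → KRW → SGD → USD → EUR: 1 ÷ 0.00071439 × 0.0011383 ÷ 1.3935 ÷ 1.1226 = 1.018566
Product > 1; profitable direction is EUR → KRW → SGD → USD → EUR.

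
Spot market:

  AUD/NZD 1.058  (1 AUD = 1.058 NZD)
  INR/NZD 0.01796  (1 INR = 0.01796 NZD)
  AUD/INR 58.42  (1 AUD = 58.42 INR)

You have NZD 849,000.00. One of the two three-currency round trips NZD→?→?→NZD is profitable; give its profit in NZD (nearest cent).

Profitable loop is NZD → INR → AUD → NZD:
NZD 849,000.00 ÷ 0.01796 = INR 47,271,714.92
INR 47,271,714.92 ÷ 58.42 = AUD 809,170.06
AUD 809,170.06 × 1.058 = NZD 856,101.92
Profit = NZD 856,101.92 − NZD 849,000.00

Profit: NZD 7,101.92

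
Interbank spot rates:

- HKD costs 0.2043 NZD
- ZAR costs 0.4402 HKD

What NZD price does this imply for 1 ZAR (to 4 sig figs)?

1 ZAR × 0.4402 = 0.4402 HKD
0.4402 HKD × 0.2043 = 0.0899329 NZD

ZAR/NZD = 0.08993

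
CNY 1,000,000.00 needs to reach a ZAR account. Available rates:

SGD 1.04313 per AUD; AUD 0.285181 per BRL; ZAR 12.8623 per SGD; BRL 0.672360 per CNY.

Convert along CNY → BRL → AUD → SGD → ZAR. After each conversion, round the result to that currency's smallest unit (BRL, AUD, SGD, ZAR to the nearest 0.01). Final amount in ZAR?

ZAR 2,572,643.03

CNY 1,000,000.00 × 0.672360 = BRL 672,360.00
BRL 672,360.00 × 0.285181 = AUD 191,744.30
AUD 191,744.30 × 1.04313 = SGD 200,014.23
SGD 200,014.23 × 12.8623 = ZAR 2,572,643.03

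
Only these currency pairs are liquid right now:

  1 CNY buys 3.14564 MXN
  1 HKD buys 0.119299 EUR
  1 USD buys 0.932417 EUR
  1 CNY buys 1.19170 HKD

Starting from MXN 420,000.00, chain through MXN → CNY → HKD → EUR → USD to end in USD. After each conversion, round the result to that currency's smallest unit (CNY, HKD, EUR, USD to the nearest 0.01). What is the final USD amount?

MXN 420,000.00 ÷ 3.14564 = CNY 133,518.14
CNY 133,518.14 × 1.19170 = HKD 159,113.57
HKD 159,113.57 × 0.119299 = EUR 18,982.09
EUR 18,982.09 ÷ 0.932417 = USD 20,357.94

USD 20,357.94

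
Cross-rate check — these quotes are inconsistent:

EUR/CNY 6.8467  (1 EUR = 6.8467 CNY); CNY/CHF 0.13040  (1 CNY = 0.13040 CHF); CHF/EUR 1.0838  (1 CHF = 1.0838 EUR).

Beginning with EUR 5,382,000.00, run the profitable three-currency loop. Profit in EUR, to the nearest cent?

Profit: EUR 180,059.83

Profitable loop is EUR → CHF → CNY → EUR:
EUR 5,382,000.00 ÷ 1.0838 = CHF 4,965,860.86
CHF 4,965,860.86 ÷ 0.13040 = CNY 38,081,755.06
CNY 38,081,755.06 ÷ 6.8467 = EUR 5,562,059.83
Profit = EUR 5,562,059.83 − EUR 5,382,000.00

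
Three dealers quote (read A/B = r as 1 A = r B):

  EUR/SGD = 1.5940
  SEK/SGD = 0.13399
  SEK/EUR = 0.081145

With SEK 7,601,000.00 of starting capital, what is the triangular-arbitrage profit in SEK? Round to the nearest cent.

Profit: SEK 272,956.99

Profitable loop is SEK → SGD → EUR → SEK:
SEK 7,601,000.00 × 0.13399 = SGD 1,018,457.99
SGD 1,018,457.99 ÷ 1.5940 = EUR 638,932.24
EUR 638,932.24 ÷ 0.081145 = SEK 7,873,956.99
Profit = SEK 7,873,956.99 − SEK 7,601,000.00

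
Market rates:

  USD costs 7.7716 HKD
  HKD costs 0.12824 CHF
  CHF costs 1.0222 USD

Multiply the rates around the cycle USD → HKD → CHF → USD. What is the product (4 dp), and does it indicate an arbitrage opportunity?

Around USD → HKD → CHF → USD: 1 × 7.7716 × 0.12824 × 1.0222 = 1.018755
Product > 1; profitable direction is USD → HKD → CHF → USD.

1.0188 (arbitrage exists)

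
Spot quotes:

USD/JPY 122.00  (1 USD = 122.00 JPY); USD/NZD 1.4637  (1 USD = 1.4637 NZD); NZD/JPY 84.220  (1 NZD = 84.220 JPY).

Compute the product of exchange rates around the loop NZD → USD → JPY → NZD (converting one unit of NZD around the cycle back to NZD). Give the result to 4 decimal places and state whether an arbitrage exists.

Around NZD → USD → JPY → NZD: 1 ÷ 1.4637 × 122.00 ÷ 84.220 = 0.989675
Product < 1; profitable direction is NZD → JPY → USD → NZD.

0.9897 (arbitrage exists)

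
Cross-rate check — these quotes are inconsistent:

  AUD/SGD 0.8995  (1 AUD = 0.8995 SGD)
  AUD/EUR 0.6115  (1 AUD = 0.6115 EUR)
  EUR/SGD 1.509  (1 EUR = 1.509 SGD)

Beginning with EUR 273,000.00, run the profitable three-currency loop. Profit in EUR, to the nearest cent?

Profitable loop is EUR → SGD → AUD → EUR:
EUR 273,000.00 × 1.509 = SGD 411,957.00
SGD 411,957.00 ÷ 0.8995 = AUD 457,984.44
AUD 457,984.44 × 0.6115 = EUR 280,057.48
Profit = EUR 280,057.48 − EUR 273,000.00

Profit: EUR 7,057.48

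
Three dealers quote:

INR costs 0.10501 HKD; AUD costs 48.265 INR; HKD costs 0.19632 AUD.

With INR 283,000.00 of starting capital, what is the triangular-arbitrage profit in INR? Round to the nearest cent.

Profitable loop is INR → AUD → HKD → INR:
INR 283,000.00 ÷ 48.265 = AUD 5,863.46
AUD 5,863.46 ÷ 0.19632 = HKD 29,866.86
HKD 29,866.86 ÷ 0.10501 = INR 284,419.21
Profit = INR 284,419.21 − INR 283,000.00

Profit: INR 1,419.21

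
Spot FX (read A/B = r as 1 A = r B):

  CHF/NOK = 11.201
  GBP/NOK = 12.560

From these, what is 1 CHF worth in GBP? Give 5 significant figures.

1 CHF × 11.201 = 11.201 NOK
11.201 NOK ÷ 12.560 = 0.891799 GBP

CHF/GBP = 0.89180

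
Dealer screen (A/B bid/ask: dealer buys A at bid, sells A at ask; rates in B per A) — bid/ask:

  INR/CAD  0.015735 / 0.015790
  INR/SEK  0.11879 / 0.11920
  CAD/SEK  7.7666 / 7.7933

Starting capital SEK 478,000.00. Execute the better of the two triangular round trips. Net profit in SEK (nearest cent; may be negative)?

Net profit: SEK 12,060.08

Best loop SEK → INR → CAD → SEK:
SEK 478,000.00 ÷ 0.11920 (buy INR at ask) = INR 4,010,067.11
INR 4,010,067.11 × 0.015735 (sell INR at bid) = CAD 63,098.41
CAD 63,098.41 × 7.7666 (sell CAD at bid) = SEK 490,060.08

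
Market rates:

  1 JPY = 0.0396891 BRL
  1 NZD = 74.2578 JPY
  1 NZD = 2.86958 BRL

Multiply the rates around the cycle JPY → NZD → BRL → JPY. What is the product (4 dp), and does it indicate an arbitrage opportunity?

0.9737 (arbitrage exists)

Around JPY → NZD → BRL → JPY: 1 ÷ 74.2578 × 2.86958 ÷ 0.0396891 = 0.973655
Product < 1; profitable direction is JPY → BRL → NZD → JPY.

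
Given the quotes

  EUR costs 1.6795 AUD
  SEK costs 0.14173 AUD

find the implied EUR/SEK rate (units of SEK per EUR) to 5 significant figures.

1 EUR × 1.6795 = 1.6795 AUD
1.6795 AUD ÷ 0.14173 = 11.85 SEK

EUR/SEK = 11.850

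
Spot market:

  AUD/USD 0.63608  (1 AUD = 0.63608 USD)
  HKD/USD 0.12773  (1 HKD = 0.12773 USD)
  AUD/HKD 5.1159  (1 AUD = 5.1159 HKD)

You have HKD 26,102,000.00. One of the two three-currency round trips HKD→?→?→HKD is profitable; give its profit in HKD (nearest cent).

Profitable loop is HKD → USD → AUD → HKD:
HKD 26,102,000.00 × 0.12773 = USD 3,334,008.46
USD 3,334,008.46 ÷ 0.63608 = AUD 5,241,492.36
AUD 5,241,492.36 × 5.1159 = HKD 26,814,950.76
Profit = HKD 26,814,950.76 − HKD 26,102,000.00

Profit: HKD 712,950.76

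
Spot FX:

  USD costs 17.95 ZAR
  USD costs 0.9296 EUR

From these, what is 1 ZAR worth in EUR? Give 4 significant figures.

ZAR/EUR = 0.05179

1 ZAR ÷ 17.95 = 0.0557103 USD
0.0557103 USD × 0.9296 = 0.0517883 EUR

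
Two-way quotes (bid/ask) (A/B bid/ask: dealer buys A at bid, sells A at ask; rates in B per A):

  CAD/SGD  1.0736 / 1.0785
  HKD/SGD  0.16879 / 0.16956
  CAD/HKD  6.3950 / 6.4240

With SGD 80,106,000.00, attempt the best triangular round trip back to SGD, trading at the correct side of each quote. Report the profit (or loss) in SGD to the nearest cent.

Net profit: SGD 67,742.86

Best loop SGD → CAD → HKD → SGD:
SGD 80,106,000.00 ÷ 1.0785 (buy CAD at ask) = CAD 74,275,382.48
CAD 74,275,382.48 × 6.3950 (sell CAD at bid) = HKD 474,991,070.93
HKD 474,991,070.93 × 0.16879 (sell HKD at bid) = SGD 80,173,742.86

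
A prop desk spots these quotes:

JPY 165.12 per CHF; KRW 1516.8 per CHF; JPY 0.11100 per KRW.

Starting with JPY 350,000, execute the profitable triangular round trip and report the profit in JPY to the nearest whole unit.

Profit: JPY 6,878

Profitable loop is JPY → CHF → KRW → JPY:
JPY 350,000 ÷ 165.12 = CHF 2,119.67
CHF 2,119.67 × 1516.8 = KRW 3,215,116
KRW 3,215,116 × 0.11100 = JPY 356,878
Profit = JPY 356,878 − JPY 350,000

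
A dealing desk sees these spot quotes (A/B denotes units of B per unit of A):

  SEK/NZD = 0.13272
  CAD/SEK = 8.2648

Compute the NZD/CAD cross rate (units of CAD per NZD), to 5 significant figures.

1 NZD ÷ 0.13272 = 7.53466 SEK
7.53466 SEK ÷ 8.2648 = 0.911657 CAD

NZD/CAD = 0.91166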